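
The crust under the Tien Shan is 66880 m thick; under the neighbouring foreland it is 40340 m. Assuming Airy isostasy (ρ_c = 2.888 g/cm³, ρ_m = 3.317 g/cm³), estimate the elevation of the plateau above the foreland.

Excess crust Δ = 66880 m − 40340 m = 26540 m, split between elevation h and root r with h + r = Δ.
Airy balance ρ_c h = (ρ_m − ρ_c) r gives r = h ρ_c/(ρ_m − ρ_c), so h (1 + ρ_c/(ρ_m − ρ_c)) = Δ, i.e. h = Δ (ρ_m − ρ_c)/ρ_m.
h = 26540 m × 0.429/3.317 = 3430 m.

3430 m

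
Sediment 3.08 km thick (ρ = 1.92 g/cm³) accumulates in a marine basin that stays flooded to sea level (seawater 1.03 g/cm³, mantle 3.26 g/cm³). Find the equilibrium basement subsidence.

1.23 km

Submarine loading: the sediment displaces seawater, and the subsidence is in turn flooded, so s (ρ_m − ρ_w) = t (ρ_sed − ρ_w).
s = 3.08 km × (1.92 − 1.03) / (3.26 − 1.03) = 1.23 km.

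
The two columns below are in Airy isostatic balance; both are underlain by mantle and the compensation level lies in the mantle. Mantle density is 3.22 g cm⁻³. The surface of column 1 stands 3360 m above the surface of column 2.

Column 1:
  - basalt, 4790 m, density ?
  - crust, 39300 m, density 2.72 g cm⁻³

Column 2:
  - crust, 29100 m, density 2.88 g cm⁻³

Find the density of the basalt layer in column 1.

Take the compensation level at the base of the deeper column (depth z_c below the surface of column 1) and equate Σ ρ_i t_i down to z_c; mantle fills any gap and the z_c terms cancel.
Column 1: 4790×ρ + 39300×2.72 + (z_c − 44090)×3.22
Column 2: 3360×0 + 29100×2.88 + (z_c − 3360 − 29100)×3.22
The z_c×3.22 term appears on both sides and cancels. Collect the known terms of each column as K = Σ(ρt)_known − 3.22 × (depth of known layers): K_1 = 106896 − 3.22×44090 = −35073.8; K_2 = 83808 − 3.22×(3360 + 29100) = −20713.2.
Balance: K_1 + 4790×ρ = K_2, so ρ = (K_2 − K_1)/4790 = 14360.6/4790 = 3 g cm⁻³.

3 g cm⁻³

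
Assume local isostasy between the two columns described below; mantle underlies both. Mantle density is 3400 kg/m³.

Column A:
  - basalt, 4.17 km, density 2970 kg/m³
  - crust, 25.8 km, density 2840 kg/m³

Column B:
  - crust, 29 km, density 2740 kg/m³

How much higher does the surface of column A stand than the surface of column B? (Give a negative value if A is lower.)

−0.853 km

For any compensation level in the mantle, the mantle terms cancel and isostasy reduces to e = (Σt_A − Σt_B) − (Σ(ρt)_A − Σ(ρt)_B) / ρ_m.
Σt_A = 29.97 km; Σt_B = 29 km; Σ(ρt)_A = 85656.9; Σ(ρt)_B = 79460 (in km·kg/m³).
e = (29.97 − 29) − (85656.9 − 79460) / 3400 = −0.853 km.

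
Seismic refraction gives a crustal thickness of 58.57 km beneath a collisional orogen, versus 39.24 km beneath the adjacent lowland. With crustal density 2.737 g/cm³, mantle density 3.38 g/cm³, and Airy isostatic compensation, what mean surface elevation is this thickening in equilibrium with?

3.68 km

Excess crust Δ = 58.57 km − 39.24 km = 19.33 km, split between elevation h and root r with h + r = Δ.
Airy balance ρ_c h = (ρ_m − ρ_c) r gives r = h ρ_c/(ρ_m − ρ_c), so h (1 + ρ_c/(ρ_m − ρ_c)) = Δ, i.e. h = Δ (ρ_m − ρ_c)/ρ_m.
h = 19.33 km × 0.643/3.38 = 3.68 km.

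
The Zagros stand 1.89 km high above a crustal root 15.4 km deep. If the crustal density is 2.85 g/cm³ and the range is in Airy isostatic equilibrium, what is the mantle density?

3.2 g/cm³

Airy balance: ρ_c h = (ρ_m − ρ_c) r → ρ_m = ρ_c (1 + h/r).
ρ_m = 2.85 × (1 + 1.89 km/15.4 km) = 3.2 g/cm³.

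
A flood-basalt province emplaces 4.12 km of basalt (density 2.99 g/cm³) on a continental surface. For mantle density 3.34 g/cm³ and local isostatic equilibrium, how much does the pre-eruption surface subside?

Subaerial loading: s = t ρ_load / ρ_m.
s = 4.12 km × 2.99/3.34 = 3.69 km.

3.69 km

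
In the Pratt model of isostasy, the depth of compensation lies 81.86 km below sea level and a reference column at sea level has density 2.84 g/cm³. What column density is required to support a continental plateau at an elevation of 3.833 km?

Pratt balance: ρ_ref D = ρ (D + h).
ρ = ρ_ref D/(D + h) = 2.84 × 81.86 km/(81.86 km + 3.833 km) = 2.71 g/cm³.

2.71 g/cm³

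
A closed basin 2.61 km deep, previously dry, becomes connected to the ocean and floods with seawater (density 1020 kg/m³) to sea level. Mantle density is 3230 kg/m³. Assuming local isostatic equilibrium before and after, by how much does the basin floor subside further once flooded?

After flooding the water column is d + s deep. Its weight must equal the weight of mantle displaced by the extra subsidence s: (d + s) ρ_w = s ρ_m.
s = d ρ_w / (ρ_m − ρ_w) = 2.61 km × 1020/(3230 − 1020) = 1.2 km.

1.2 km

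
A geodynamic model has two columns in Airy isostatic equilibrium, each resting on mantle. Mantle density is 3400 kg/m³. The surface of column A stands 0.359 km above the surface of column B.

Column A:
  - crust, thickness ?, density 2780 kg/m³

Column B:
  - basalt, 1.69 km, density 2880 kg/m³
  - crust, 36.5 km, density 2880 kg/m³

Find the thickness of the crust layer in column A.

34 km

Take the compensation level at the base of the deeper column (depth z_c below the surface of column A) and equate Σ ρ_i t_i down to z_c; mantle fills any gap and the z_c terms cancel.
Column A: x×2780 + (z_c − 0 − x)×3400
Column B: 0.359×0 + 1.69×2880 + 36.5×2880 + (z_c − 0.359 − 38.19)×3400
The z_c×3400 term appears on both sides and cancels. Collect the known terms of each column as K = Σ(ρt)_known − 3400 × (depth of known layers): K_A = 0 − 3400×0 = 0; K_B = 109987.2 − 3400×(0.359 + 38.19) = −21079.4.
Balance: K_A − x×(3400 − 2780) = K_B, so x = (K_A − K_B)/(3400 − 2780) = 21079.4/620 = 34 km.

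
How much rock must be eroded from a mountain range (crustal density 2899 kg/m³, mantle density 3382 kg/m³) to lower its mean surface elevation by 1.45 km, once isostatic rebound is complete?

10.2 km

Net drop Δ = e − u = e − e ρ_c/ρ_m = e (ρ_m − ρ_c)/ρ_m.
e = Δ ρ_m/(ρ_m − ρ_c) = 1.45 km × 3382/483 = 10.2 km.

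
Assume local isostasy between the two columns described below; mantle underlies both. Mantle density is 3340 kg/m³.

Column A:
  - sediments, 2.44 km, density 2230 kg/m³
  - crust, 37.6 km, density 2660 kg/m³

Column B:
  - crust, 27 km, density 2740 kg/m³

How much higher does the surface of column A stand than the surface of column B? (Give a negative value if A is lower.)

For any compensation level in the mantle, the mantle terms cancel and isostasy reduces to e = (Σt_A − Σt_B) − (Σ(ρt)_A − Σ(ρt)_B) / ρ_m.
Σt_A = 40.04 km; Σt_B = 27 km; Σ(ρt)_A = 105457.2; Σ(ρt)_B = 73980 (in km·kg/m³).
e = (40.04 − 27) − (105457.2 − 73980) / 3340 = 3.62 km.

3.62 km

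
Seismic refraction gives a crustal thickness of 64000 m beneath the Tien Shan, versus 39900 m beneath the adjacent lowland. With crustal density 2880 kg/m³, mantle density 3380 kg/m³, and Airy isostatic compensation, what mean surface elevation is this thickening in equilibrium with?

Excess crust Δ = 64000 m − 39900 m = 24100 m, split between elevation h and root r with h + r = Δ.
Airy balance ρ_c h = (ρ_m − ρ_c) r gives r = h ρ_c/(ρ_m − ρ_c), so h (1 + ρ_c/(ρ_m − ρ_c)) = Δ, i.e. h = Δ (ρ_m − ρ_c)/ρ_m.
h = 24100 m × 500/3380 = 3570 m.

3570 m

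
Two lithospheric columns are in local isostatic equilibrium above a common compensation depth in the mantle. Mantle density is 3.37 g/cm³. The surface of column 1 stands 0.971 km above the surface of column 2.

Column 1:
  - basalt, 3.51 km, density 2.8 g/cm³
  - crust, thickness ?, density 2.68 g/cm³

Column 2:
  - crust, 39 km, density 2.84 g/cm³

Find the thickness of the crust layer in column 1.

31.8 km

Take the compensation level at the base of the deeper column (depth z_c below the surface of column 1) and equate Σ ρ_i t_i down to z_c; mantle fills any gap and the z_c terms cancel.
Column 1: 3.51×2.8 + x×2.68 + (z_c − 3.51 − x)×3.37
Column 2: 0.971×0 + 39×2.84 + (z_c − 0.971 − 39)×3.37
The z_c×3.37 term appears on both sides and cancels. Collect the known terms of each column as K = Σ(ρt)_known − 3.37 × (depth of known layers): K_1 = 9.828 − 3.37×3.51 = −2.0007; K_2 = 110.76 − 3.37×(0.971 + 39) = −23.94227.
Balance: K_1 − x×(3.37 − 2.68) = K_2, so x = (K_1 − K_2)/(3.37 − 2.68) = 21.9416/0.69 = 31.8 km.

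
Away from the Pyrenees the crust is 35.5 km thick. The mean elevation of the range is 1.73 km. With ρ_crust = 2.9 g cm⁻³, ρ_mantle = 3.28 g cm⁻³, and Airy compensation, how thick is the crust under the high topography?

Root depth r = h ρ_c / (ρ_m − ρ_c) = 1.73 km × 2.9 / 0.38 = 13.2 km.
Total thickness = T + h + r = 35.5 km + 1.73 km + 13.2 km = 50.4 km.

50.4 km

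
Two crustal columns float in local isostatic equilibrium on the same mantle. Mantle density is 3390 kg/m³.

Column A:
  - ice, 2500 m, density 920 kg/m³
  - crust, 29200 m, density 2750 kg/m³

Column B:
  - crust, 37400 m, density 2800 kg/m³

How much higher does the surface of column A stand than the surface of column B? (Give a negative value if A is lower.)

825 m

For any compensation level in the mantle, the mantle terms cancel and isostasy reduces to e = (Σt_A − Σt_B) − (Σ(ρt)_A − Σ(ρt)_B) / ρ_m.
Σt_A = 31700 m; Σt_B = 37400 m; Σ(ρt)_A = 82600000; Σ(ρt)_B = 104720000 (in m·kg/m³).
e = (31700 − 37400) − (82600000 − 104720000) / 3390 = 825 m.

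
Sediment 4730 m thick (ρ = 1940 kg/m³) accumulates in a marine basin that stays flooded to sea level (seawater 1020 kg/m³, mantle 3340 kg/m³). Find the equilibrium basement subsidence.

1880 m

Submarine loading: the sediment displaces seawater, and the subsidence is in turn flooded, so s (ρ_m − ρ_w) = t (ρ_sed − ρ_w).
s = 4730 m × (1940 − 1020) / (3340 − 1020) = 1880 m.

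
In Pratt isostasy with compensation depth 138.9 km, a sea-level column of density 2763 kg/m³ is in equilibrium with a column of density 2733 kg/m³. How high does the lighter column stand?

1.52 km

ρ_ref D = ρ (D + h) → h = D (ρ_ref − ρ)/ρ.
h = 138.9 km × (2763 − 2733)/2733 = 1.52 km.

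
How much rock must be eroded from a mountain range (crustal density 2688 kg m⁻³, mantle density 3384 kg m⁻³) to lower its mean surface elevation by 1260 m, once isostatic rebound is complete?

6130 m

Net drop Δ = e − u = e − e ρ_c/ρ_m = e (ρ_m − ρ_c)/ρ_m.
e = Δ ρ_m/(ρ_m − ρ_c) = 1260 m × 3384/696 = 6130 m.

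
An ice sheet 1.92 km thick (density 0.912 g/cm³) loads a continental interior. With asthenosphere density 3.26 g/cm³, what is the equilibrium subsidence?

Balancing pressure at the compensation depth: the ice load ρ_ice t is balanced by mantle displaced below, ρ_m s.
s = t ρ_ice / ρ_m = 1.92 km × 0.912/3.26 = 0.537 km.

0.537 km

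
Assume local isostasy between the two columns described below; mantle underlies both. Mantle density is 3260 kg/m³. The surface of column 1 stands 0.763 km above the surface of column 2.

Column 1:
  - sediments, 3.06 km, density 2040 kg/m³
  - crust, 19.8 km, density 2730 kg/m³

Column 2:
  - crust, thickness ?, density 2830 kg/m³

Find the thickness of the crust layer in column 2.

Take the compensation level at the base of the deeper column (depth z_c below the surface of column 1) and equate Σ ρ_i t_i down to z_c; mantle fills any gap and the z_c terms cancel.
Column 1: 3.06×2040 + 19.8×2730 + (z_c − 22.86)×3260
Column 2: 0.763×0 + x×2830 + (z_c − 0.763 − 0 − x)×3260
The z_c×3260 term appears on both sides and cancels. Collect the known terms of each column as K = Σ(ρt)_known − 3260 × (depth of known layers): K_1 = 60296.4 − 3260×22.86 = −14227.2; K_2 = 0 − 3260×(0.763 + 0) = −2487.38.
Balance: K_1 = K_2 − x×(3260 − 2830), so x = (K_2 − K_1)/(3260 − 2830) = 11739.8/430 = 27.3 km.

27.3 km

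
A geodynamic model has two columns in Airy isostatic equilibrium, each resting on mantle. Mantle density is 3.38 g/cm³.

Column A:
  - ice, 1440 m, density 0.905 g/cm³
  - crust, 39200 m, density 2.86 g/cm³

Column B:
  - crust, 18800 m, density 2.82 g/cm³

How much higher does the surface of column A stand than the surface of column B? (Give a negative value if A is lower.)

3970 m

For any compensation level in the mantle, the mantle terms cancel and isostasy reduces to e = (Σt_A − Σt_B) − (Σ(ρt)_A − Σ(ρt)_B) / ρ_m.
Σt_A = 40640 m; Σt_B = 18800 m; Σ(ρt)_A = 113415.2; Σ(ρt)_B = 53016 (in m·g/cm³).
e = (40640 − 18800) − (113415.2 − 53016) / 3.38 = 3970 m.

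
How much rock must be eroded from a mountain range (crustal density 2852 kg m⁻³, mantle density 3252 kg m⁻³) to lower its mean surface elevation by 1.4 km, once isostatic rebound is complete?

Net drop Δ = e − u = e − e ρ_c/ρ_m = e (ρ_m − ρ_c)/ρ_m.
e = Δ ρ_m/(ρ_m − ρ_c) = 1.4 km × 3252/400 = 11.4 km.

11.4 km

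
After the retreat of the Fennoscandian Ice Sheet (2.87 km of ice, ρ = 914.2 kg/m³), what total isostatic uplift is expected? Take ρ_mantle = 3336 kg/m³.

Removing the load lets mantle flow back in; uplift u satisfies ρ_ice t = ρ_m u.
u = t ρ_ice/ρ_m = 2.87 km × 914.2/3336 = 0.786 km.

0.786 km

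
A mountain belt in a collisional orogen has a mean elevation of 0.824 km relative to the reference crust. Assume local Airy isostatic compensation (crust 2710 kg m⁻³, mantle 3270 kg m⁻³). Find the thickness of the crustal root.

Balancing pressure at the compensation depth: the weight of the topography is balanced by the buoyancy of the root, ρ_c h = (ρ_m − ρ_c) r.
r = h · ρ_c / (ρ_m − ρ_c) = 0.824 km × 2710 / (3270 − 2710) = 3.99 km.

3.99 km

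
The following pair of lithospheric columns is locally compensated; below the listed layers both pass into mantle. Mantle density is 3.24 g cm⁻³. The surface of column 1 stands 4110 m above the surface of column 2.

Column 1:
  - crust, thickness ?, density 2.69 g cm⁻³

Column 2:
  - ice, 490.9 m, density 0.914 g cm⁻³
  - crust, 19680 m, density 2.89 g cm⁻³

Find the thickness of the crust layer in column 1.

Take the compensation level at the base of the deeper column (depth z_c below the surface of column 1) and equate Σ ρ_i t_i down to z_c; mantle fills any gap and the z_c terms cancel.
Column 1: x×2.69 + (z_c − 0 − x)×3.24
Column 2: 4110×0 + 490.9×0.914 + 19680×2.89 + (z_c − 4110 − 20170.9)×3.24
The z_c×3.24 term appears on both sides and cancels. Collect the known terms of each column as K = Σ(ρt)_known − 3.24 × (depth of known layers): K_1 = 0 − 3.24×0 = 0; K_2 = 57323.8826 − 3.24×(4110 + 20170.9) = −21346.2334.
Balance: K_1 − x×(3.24 − 2.69) = K_2, so x = (K_1 − K_2)/(3.24 − 2.69) = 21346.2/0.55 = 38800 m.

38800 m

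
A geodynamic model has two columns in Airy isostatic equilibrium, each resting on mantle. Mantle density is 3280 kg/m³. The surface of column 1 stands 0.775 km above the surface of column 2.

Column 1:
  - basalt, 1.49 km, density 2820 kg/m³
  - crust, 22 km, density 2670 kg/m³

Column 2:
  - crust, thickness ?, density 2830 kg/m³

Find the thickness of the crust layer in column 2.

25.7 km

Take the compensation level at the base of the deeper column (depth z_c below the surface of column 1) and equate Σ ρ_i t_i down to z_c; mantle fills any gap and the z_c terms cancel.
Column 1: 1.49×2820 + 22×2670 + (z_c − 23.49)×3280
Column 2: 0.775×0 + x×2830 + (z_c − 0.775 − 0 − x)×3280
The z_c×3280 term appears on both sides and cancels. Collect the known terms of each column as K = Σ(ρt)_known − 3280 × (depth of known layers): K_1 = 62941.8 − 3280×23.49 = −14105.4; K_2 = 0 − 3280×(0.775 + 0) = −2542.
Balance: K_1 = K_2 − x×(3280 − 2830), so x = (K_2 − K_1)/(3280 − 2830) = 11563.4/450 = 25.7 km.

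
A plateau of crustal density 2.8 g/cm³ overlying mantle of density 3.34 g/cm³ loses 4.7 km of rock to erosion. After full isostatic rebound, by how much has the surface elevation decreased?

Rebound u = e ρ_c/ρ_m = 4.7 km × 2.8/3.34 = 3.94 km.
Net surface drop = e − u = 4.7 km − 3.94 km = e (ρ_m − ρ_c)/ρ_m = 0.76 km.

0.76 km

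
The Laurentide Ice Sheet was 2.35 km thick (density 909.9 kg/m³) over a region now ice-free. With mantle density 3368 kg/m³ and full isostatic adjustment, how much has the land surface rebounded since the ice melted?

Removing the load lets mantle flow back in; uplift u satisfies ρ_ice t = ρ_m u.
u = t ρ_ice/ρ_m = 2.35 km × 909.9/3368 = 0.635 km.

0.635 km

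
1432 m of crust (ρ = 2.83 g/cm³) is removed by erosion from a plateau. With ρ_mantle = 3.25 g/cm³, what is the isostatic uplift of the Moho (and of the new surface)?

1250 m

Unloading: uplift u = e ρ_c/ρ_m = 1432 m × 2.83/3.25 = 1250 m.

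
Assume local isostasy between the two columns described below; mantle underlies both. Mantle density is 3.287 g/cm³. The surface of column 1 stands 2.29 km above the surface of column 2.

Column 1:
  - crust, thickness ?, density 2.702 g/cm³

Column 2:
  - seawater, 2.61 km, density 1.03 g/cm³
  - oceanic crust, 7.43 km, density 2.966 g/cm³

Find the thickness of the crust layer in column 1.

Take the compensation level at the base of the deeper column (depth z_c below the surface of column 1) and equate Σ ρ_i t_i down to z_c; mantle fills any gap and the z_c terms cancel.
Column 1: x×2.702 + (z_c − 0 − x)×3.287
Column 2: 2.29×0 + 2.61×1.03 + 7.43×2.966 + (z_c − 2.29 − 10.04)×3.287
The z_c×3.287 term appears on both sides and cancels. Collect the known terms of each column as K = Σ(ρt)_known − 3.287 × (depth of known layers): K_1 = 0 − 3.287×0 = 0; K_2 = 24.72568 − 3.287×(2.29 + 10.04) = −15.80303.
Balance: K_1 − x×(3.287 − 2.702) = K_2, so x = (K_1 − K_2)/(3.287 − 2.702) = 15.803/0.585 = 27 km.

27 km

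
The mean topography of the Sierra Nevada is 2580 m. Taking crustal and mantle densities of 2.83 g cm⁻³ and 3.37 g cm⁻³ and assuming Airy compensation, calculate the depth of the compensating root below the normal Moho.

Equating mass per unit area of the two columns: the weight of the topography is balanced by the buoyancy of the root, ρ_c h = (ρ_m − ρ_c) r.
r = h · ρ_c / (ρ_m − ρ_c) = 2580 m × 2.83 / (3.37 − 2.83) = 13500 m.

13500 m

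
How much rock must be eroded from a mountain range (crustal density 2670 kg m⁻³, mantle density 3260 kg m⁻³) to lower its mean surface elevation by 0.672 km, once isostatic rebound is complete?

3.71 km

Net drop Δ = e − u = e − e ρ_c/ρ_m = e (ρ_m − ρ_c)/ρ_m.
e = Δ ρ_m/(ρ_m − ρ_c) = 0.672 km × 3260/590 = 3.71 km.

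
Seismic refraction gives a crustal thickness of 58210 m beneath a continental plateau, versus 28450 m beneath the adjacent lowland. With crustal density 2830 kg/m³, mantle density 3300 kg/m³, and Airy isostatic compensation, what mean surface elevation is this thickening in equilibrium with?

Excess crust Δ = 58210 m − 28450 m = 29760 m, split between elevation h and root r with h + r = Δ.
Airy balance ρ_c h = (ρ_m − ρ_c) r gives r = h ρ_c/(ρ_m − ρ_c), so h (1 + ρ_c/(ρ_m − ρ_c)) = Δ, i.e. h = Δ (ρ_m − ρ_c)/ρ_m.
h = 29760 m × 470/3300 = 4240 m.

4240 m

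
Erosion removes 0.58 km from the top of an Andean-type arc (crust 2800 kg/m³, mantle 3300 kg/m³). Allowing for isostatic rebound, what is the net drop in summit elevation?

0.0879 km

Rebound u = e ρ_c/ρ_m = 0.58 km × 2800/3300 = 0.4921 km.
Net surface drop = e − u = 0.58 km − 0.4921 km = e (ρ_m − ρ_c)/ρ_m = 0.0879 km.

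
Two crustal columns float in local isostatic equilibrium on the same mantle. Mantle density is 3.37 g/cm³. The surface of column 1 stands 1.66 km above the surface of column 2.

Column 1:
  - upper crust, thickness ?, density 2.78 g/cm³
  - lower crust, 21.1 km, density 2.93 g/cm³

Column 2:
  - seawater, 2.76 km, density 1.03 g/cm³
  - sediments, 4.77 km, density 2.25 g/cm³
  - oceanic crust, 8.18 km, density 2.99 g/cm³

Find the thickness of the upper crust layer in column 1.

19 km

Take the compensation level at the base of the deeper column (depth z_c below the surface of column 1) and equate Σ ρ_i t_i down to z_c; mantle fills any gap and the z_c terms cancel.
Column 1: x×2.78 + 21.1×2.93 + (z_c − 21.1 − x)×3.37
Column 2: 1.66×0 + 2.76×1.03 + 4.77×2.25 + 8.18×2.99 + (z_c − 1.66 − 15.71)×3.37
The z_c×3.37 term appears on both sides and cancels. Collect the known terms of each column as K = Σ(ρt)_known − 3.37 × (depth of known layers): K_1 = 61.823 − 3.37×21.1 = −9.284; K_2 = 38.0335 − 3.37×(1.66 + 15.71) = −20.5034.
Balance: K_1 − x×(3.37 − 2.78) = K_2, so x = (K_1 − K_2)/(3.37 − 2.78) = 11.2194/0.59 = 19 km.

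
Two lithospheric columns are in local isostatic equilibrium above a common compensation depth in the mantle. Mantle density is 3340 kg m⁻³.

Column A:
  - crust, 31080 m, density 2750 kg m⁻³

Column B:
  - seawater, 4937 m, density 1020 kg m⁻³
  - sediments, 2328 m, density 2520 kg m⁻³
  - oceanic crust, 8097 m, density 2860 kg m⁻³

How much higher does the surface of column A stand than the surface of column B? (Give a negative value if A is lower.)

For any compensation level in the mantle, the mantle terms cancel and isostasy reduces to e = (Σt_A − Σt_B) − (Σ(ρt)_A − Σ(ρt)_B) / ρ_m.
Σt_A = 31080 m; Σt_B = 15362 m; Σ(ρt)_A = 85470000; Σ(ρt)_B = 34059720 (in m·kg m⁻³).
e = (31080 − 15362) − (85470000 − 34059720) / 3340 = 326 m.

326 m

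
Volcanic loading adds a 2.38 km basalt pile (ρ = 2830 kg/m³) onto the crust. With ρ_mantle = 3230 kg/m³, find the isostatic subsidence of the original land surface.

Subaerial loading: s = t ρ_load / ρ_m.
s = 2.38 km × 2830/3230 = 2.09 km.

2.09 km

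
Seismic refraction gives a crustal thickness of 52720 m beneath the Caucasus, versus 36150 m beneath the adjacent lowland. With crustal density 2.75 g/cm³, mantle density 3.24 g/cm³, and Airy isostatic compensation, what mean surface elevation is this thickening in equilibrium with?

2510 m

Excess crust Δ = 52720 m − 36150 m = 16570 m, split between elevation h and root r with h + r = Δ.
Airy balance ρ_c h = (ρ_m − ρ_c) r gives r = h ρ_c/(ρ_m − ρ_c), so h (1 + ρ_c/(ρ_m − ρ_c)) = Δ, i.e. h = Δ (ρ_m − ρ_c)/ρ_m.
h = 16570 m × 0.49/3.24 = 2510 m.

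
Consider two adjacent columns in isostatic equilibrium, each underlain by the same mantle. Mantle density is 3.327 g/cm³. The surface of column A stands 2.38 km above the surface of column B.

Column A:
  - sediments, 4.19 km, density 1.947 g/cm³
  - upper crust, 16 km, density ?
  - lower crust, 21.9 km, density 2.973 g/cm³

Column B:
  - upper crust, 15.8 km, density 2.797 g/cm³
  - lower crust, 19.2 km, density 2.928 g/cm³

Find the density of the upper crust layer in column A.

Take the compensation level at the base of the deeper column (depth z_c below the surface of column A) and equate Σ ρ_i t_i down to z_c; mantle fills any gap and the z_c terms cancel.
Column A: 4.19×1.947 + 16×ρ + 21.9×2.973 + (z_c − 42.09)×3.327
Column B: 2.38×0 + 15.8×2.797 + 19.2×2.928 + (z_c − 2.38 − 35)×3.327
The z_c×3.327 term appears on both sides and cancels. Collect the known terms of each column as K = Σ(ρt)_known − 3.327 × (depth of known layers): K_A = 73.26663 − 3.327×42.09 = −66.7668; K_B = 100.4102 − 3.327×(2.38 + 35) = −23.95306.
Balance: K_A + 16×ρ = K_B, so ρ = (K_B − K_A)/16 = 42.8137/16 = 2.68 g/cm³.

2.68 g/cm³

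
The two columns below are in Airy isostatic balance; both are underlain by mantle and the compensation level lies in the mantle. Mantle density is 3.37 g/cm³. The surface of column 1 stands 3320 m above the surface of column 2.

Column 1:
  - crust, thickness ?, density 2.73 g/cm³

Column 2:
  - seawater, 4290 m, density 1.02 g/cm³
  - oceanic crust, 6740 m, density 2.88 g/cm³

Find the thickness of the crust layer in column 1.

38400 m

Take the compensation level at the base of the deeper column (depth z_c below the surface of column 1) and equate Σ ρ_i t_i down to z_c; mantle fills any gap and the z_c terms cancel.
Column 1: x×2.73 + (z_c − 0 − x)×3.37
Column 2: 3320×0 + 4290×1.02 + 6740×2.88 + (z_c − 3320 − 11030)×3.37
The z_c×3.37 term appears on both sides and cancels. Collect the known terms of each column as K = Σ(ρt)_known − 3.37 × (depth of known layers): K_1 = 0 − 3.37×0 = 0; K_2 = 23787 − 3.37×(3320 + 11030) = −24572.5.
Balance: K_1 − x×(3.37 − 2.73) = K_2, so x = (K_1 − K_2)/(3.37 − 2.73) = 24572.5/0.64 = 38400 m.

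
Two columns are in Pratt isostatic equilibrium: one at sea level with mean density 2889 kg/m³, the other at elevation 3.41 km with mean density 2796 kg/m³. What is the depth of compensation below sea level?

103 km

ρ_ref D = ρ (D + h) → D (ρ_ref − ρ) = ρ h.
D = ρ h/(ρ_ref − ρ) = 2796 × 3.41 km/(2889 − 2796) = 103 km.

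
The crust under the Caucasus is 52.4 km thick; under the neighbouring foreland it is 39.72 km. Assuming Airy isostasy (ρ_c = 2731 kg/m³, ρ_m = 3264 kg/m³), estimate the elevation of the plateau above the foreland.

Excess crust Δ = 52.4 km − 39.72 km = 12.68 km, split between elevation h and root r with h + r = Δ.
Airy balance ρ_c h = (ρ_m − ρ_c) r gives r = h ρ_c/(ρ_m − ρ_c), so h (1 + ρ_c/(ρ_m − ρ_c)) = Δ, i.e. h = Δ (ρ_m − ρ_c)/ρ_m.
h = 12.68 km × 533/3264 = 2.07 km.

2.07 km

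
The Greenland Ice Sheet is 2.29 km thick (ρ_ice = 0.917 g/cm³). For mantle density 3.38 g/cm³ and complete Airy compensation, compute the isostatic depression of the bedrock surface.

Isostatic balance requires: the ice load ρ_ice t is balanced by mantle displaced below, ρ_m s.
s = t ρ_ice / ρ_m = 2.29 km × 0.917/3.38 = 0.621 km.

0.621 km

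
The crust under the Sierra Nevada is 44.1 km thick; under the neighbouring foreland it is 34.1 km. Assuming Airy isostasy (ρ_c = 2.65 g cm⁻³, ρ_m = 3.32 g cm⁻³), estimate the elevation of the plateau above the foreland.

2.02 km

Excess crust Δ = 44.1 km − 34.1 km = 10 km, split between elevation h and root r with h + r = Δ.
Airy balance ρ_c h = (ρ_m − ρ_c) r gives r = h ρ_c/(ρ_m − ρ_c), so h (1 + ρ_c/(ρ_m − ρ_c)) = Δ, i.e. h = Δ (ρ_m − ρ_c)/ρ_m.
h = 10 km × 0.67/3.32 = 2.02 km.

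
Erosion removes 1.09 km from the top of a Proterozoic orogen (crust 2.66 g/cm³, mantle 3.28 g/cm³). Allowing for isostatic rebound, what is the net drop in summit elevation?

Rebound u = e ρ_c/ρ_m = 1.09 km × 2.66/3.28 = 0.884 km.
Net surface drop = e − u = 1.09 km − 0.884 km = e (ρ_m − ρ_c)/ρ_m = 0.206 km.

0.206 km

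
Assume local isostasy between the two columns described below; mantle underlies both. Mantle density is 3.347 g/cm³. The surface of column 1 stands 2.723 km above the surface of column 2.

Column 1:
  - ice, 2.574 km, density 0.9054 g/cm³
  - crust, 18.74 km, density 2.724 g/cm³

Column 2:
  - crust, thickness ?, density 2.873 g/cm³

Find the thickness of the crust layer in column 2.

Take the compensation level at the base of the deeper column (depth z_c below the surface of column 1) and equate Σ ρ_i t_i down to z_c; mantle fills any gap and the z_c terms cancel.
Column 1: 2.574×0.9054 + 18.74×2.724 + (z_c − 21.314)×3.347
Column 2: 2.723×0 + x×2.873 + (z_c − 2.723 − 0 − x)×3.347
The z_c×3.347 term appears on both sides and cancels. Collect the known terms of each column as K = Σ(ρt)_known − 3.347 × (depth of known layers): K_1 = 53.3782596 − 3.347×21.314 = −17.9596984; K_2 = 0 − 3.347×(2.723 + 0) = −9.113881.
Balance: K_1 = K_2 − x×(3.347 − 2.873), so x = (K_2 − K_1)/(3.347 − 2.873) = 8.84582/0.474 = 18.7 km.

18.7 km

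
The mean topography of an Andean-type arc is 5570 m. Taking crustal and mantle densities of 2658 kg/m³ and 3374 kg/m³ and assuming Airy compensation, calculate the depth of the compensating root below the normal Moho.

20700 m

For local isostatic compensation: the weight of the topography is balanced by the buoyancy of the root, ρ_c h = (ρ_m − ρ_c) r.
r = h · ρ_c / (ρ_m − ρ_c) = 5570 m × 2658 / (3374 − 2658) = 20700 m.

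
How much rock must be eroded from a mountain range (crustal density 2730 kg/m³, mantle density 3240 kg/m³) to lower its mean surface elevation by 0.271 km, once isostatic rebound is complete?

1.72 km

Net drop Δ = e − u = e − e ρ_c/ρ_m = e (ρ_m − ρ_c)/ρ_m.
e = Δ ρ_m/(ρ_m − ρ_c) = 0.271 km × 3240/510 = 1.72 km.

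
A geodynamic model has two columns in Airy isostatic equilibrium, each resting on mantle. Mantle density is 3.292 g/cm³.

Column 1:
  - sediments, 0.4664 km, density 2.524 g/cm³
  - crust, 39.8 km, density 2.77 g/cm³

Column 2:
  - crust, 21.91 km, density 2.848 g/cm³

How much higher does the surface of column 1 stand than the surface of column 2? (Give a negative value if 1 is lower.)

3.46 km

For any compensation level in the mantle, the mantle terms cancel and isostasy reduces to e = (Σt_1 − Σt_2) − (Σ(ρt)_1 − Σ(ρt)_2) / ρ_m.
Σt_1 = 40.2664 km; Σt_2 = 21.91 km; Σ(ρt)_1 = 111.423194; Σ(ρt)_2 = 62.39968 (in km·g/cm³).
e = (40.2664 − 21.91) − (111.423194 − 62.39968) / 3.292 = 3.46 km.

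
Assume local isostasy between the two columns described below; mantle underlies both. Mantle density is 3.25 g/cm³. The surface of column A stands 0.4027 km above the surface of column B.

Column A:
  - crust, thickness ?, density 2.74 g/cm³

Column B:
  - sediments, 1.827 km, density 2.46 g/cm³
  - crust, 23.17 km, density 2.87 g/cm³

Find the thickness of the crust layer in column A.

Take the compensation level at the base of the deeper column (depth z_c below the surface of column A) and equate Σ ρ_i t_i down to z_c; mantle fills any gap and the z_c terms cancel.
Column A: x×2.74 + (z_c − 0 − x)×3.25
Column B: 0.4027×0 + 1.827×2.46 + 23.17×2.87 + (z_c − 0.4027 − 24.997)×3.25
The z_c×3.25 term appears on both sides and cancels. Collect the known terms of each column as K = Σ(ρt)_known − 3.25 × (depth of known layers): K_A = 0 − 3.25×0 = 0; K_B = 70.99232 − 3.25×(0.4027 + 24.997) = −11.556705.
Balance: K_A − x×(3.25 − 2.74) = K_B, so x = (K_A − K_B)/(3.25 − 2.74) = 11.5567/0.51 = 22.7 km.

22.7 km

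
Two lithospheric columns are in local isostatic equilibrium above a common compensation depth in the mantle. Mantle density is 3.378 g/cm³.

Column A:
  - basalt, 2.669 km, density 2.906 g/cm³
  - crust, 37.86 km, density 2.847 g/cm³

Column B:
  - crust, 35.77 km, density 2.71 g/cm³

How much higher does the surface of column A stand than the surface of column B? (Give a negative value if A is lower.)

For any compensation level in the mantle, the mantle terms cancel and isostasy reduces to e = (Σt_A − Σt_B) − (Σ(ρt)_A − Σ(ρt)_B) / ρ_m.
Σt_A = 40.529 km; Σt_B = 35.77 km; Σ(ρt)_A = 115.543534; Σ(ρt)_B = 96.9367 (in km·g/cm³).
e = (40.529 − 35.77) − (115.543534 − 96.9367) / 3.378 = −0.749 km.

−0.749 km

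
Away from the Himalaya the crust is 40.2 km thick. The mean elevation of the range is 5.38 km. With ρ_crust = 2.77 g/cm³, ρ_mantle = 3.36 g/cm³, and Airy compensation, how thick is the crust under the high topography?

Root depth r = h ρ_c / (ρ_m − ρ_c) = 5.38 km × 2.77 / 0.59 = 25.26 km.
Total thickness = T + h + r = 40.2 km + 5.38 km + 25.26 km = 70.8 km.

70.8 km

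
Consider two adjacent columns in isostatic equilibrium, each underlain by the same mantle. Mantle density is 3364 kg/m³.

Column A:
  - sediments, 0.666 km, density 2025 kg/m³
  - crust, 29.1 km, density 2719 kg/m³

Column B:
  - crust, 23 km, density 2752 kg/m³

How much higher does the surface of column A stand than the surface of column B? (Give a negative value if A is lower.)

1.66 km

For any compensation level in the mantle, the mantle terms cancel and isostasy reduces to e = (Σt_A − Σt_B) − (Σ(ρt)_A − Σ(ρt)_B) / ρ_m.
Σt_A = 29.766 km; Σt_B = 23 km; Σ(ρt)_A = 80471.55; Σ(ρt)_B = 63296 (in km·kg/m³).
e = (29.766 − 23) − (80471.55 − 63296) / 3364 = 1.66 km.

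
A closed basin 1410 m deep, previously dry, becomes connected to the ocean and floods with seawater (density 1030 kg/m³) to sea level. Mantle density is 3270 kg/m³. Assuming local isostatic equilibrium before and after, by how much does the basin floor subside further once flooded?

648 m

After flooding the water column is d + s deep. Its weight must equal the weight of mantle displaced by the extra subsidence s: (d + s) ρ_w = s ρ_m.
s = d ρ_w / (ρ_m − ρ_w) = 1410 m × 1030/(3270 − 1030) = 648 m.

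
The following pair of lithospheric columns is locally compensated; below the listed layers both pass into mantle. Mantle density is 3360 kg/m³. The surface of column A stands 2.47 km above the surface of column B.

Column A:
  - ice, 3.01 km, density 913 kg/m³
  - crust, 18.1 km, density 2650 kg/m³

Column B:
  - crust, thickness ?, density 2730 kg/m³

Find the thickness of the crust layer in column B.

Take the compensation level at the base of the deeper column (depth z_c below the surface of column A) and equate Σ ρ_i t_i down to z_c; mantle fills any gap and the z_c terms cancel.
Column A: 3.01×913 + 18.1×2650 + (z_c − 21.11)×3360
Column B: 2.47×0 + x×2730 + (z_c − 2.47 − 0 − x)×3360
The z_c×3360 term appears on both sides and cancels. Collect the known terms of each column as K = Σ(ρt)_known − 3360 × (depth of known layers): K_A = 50713.13 − 3360×21.11 = −20216.47; K_B = 0 − 3360×(2.47 + 0) = −8299.2.
Balance: K_A = K_B − x×(3360 − 2730), so x = (K_B − K_A)/(3360 − 2730) = 11917.3/630 = 18.9 km.

18.9 km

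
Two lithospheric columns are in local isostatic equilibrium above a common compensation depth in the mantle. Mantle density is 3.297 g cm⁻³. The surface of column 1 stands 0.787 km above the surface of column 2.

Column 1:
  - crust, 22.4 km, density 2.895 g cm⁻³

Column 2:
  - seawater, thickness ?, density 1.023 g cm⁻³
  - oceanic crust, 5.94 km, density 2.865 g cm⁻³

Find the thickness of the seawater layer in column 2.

1.69 km

Take the compensation level at the base of the deeper column (depth z_c below the surface of column 1) and equate Σ ρ_i t_i down to z_c; mantle fills any gap and the z_c terms cancel.
Column 1: 22.4×2.895 + (z_c − 22.4)×3.297
Column 2: 0.787×0 + x×1.023 + 5.94×2.865 + (z_c − 0.787 − 5.94 − x)×3.297
The z_c×3.297 term appears on both sides and cancels. Collect the known terms of each column as K = Σ(ρt)_known − 3.297 × (depth of known layers): K_1 = 64.848 − 3.297×22.4 = −9.0048; K_2 = 17.0181 − 3.297×(0.787 + 5.94) = −5.160819.
Balance: K_1 = K_2 − x×(3.297 − 1.023), so x = (K_2 − K_1)/(3.297 − 1.023) = 3.84398/2.274 = 1.69 km.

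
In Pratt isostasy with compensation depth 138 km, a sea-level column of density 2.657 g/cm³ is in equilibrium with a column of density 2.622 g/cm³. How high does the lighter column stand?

ρ_ref D = ρ (D + h) → h = D (ρ_ref − ρ)/ρ.
h = 138 km × (2.657 − 2.622)/2.622 = 1.84 km.

1.84 km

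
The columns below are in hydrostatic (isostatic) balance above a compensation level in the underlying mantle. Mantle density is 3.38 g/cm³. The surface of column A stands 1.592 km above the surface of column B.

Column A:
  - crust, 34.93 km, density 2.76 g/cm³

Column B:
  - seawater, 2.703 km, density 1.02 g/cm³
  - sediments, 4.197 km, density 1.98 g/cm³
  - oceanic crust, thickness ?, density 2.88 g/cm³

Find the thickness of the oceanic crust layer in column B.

8.04 km

Take the compensation level at the base of the deeper column (depth z_c below the surface of column A) and equate Σ ρ_i t_i down to z_c; mantle fills any gap and the z_c terms cancel.
Column A: 34.93×2.76 + (z_c − 34.93)×3.38
Column B: 1.592×0 + 2.703×1.02 + 4.197×1.98 + x×2.88 + (z_c − 1.592 − 6.9 − x)×3.38
The z_c×3.38 term appears on both sides and cancels. Collect the known terms of each column as K = Σ(ρt)_known − 3.38 × (depth of known layers): K_A = 96.4068 − 3.38×34.93 = −21.6566; K_B = 11.06712 − 3.38×(1.592 + 6.9) = −17.63584.
Balance: K_A = K_B − x×(3.38 − 2.88), so x = (K_B − K_A)/(3.38 − 2.88) = 4.02076/0.5 = 8.04 km.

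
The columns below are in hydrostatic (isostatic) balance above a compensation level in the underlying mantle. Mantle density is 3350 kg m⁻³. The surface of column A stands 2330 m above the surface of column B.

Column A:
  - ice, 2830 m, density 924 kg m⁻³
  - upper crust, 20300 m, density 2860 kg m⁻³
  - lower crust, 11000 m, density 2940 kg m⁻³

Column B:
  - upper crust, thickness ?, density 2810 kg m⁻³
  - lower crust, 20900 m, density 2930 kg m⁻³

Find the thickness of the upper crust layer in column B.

8780 m

Take the compensation level at the base of the deeper column (depth z_c below the surface of column A) and equate Σ ρ_i t_i down to z_c; mantle fills any gap and the z_c terms cancel.
Column A: 2830×924 + 20300×2860 + 11000×2940 + (z_c − 34130)×3350
Column B: 2330×0 + x×2810 + 20900×2930 + (z_c − 2330 − 20900 − x)×3350
The z_c×3350 term appears on both sides and cancels. Collect the known terms of each column as K = Σ(ρt)_known − 3350 × (depth of known layers): K_A = 93012920 − 3350×34130 = −21322580; K_B = 61237000 − 3350×(2330 + 20900) = −16583500.
Balance: K_A = K_B − x×(3350 − 2810), so x = (K_B − K_A)/(3350 − 2810) = 4739080/540 = 8780 m.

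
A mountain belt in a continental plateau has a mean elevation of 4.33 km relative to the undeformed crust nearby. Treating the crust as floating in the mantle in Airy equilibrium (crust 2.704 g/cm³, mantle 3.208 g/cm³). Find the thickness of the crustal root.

Isostatic balance requires: the weight of the topography is balanced by the buoyancy of the root, ρ_c h = (ρ_m − ρ_c) r.
r = h · ρ_c / (ρ_m − ρ_c) = 4.33 km × 2.704 / (3.208 − 2.704) = 23.2 km.

23.2 km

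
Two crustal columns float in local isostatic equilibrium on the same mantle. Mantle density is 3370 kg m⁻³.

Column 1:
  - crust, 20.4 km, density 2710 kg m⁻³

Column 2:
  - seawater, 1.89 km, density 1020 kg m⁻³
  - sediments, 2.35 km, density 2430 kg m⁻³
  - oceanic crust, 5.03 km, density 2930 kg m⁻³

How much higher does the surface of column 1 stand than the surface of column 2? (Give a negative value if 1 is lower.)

For any compensation level in the mantle, the mantle terms cancel and isostasy reduces to e = (Σt_1 − Σt_2) − (Σ(ρt)_1 − Σ(ρt)_2) / ρ_m.
Σt_1 = 20.4 km; Σt_2 = 9.27 km; Σ(ρt)_1 = 55284; Σ(ρt)_2 = 22376.2 (in km·kg m⁻³).
e = (20.4 − 9.27) − (55284 − 22376.2) / 3370 = 1.37 km.

1.37 km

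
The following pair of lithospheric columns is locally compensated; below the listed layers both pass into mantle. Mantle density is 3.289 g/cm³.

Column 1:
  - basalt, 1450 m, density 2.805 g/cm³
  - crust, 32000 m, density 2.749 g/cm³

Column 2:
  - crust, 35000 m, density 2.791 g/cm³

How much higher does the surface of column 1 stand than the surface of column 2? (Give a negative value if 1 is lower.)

For any compensation level in the mantle, the mantle terms cancel and isostasy reduces to e = (Σt_1 − Σt_2) − (Σ(ρt)_1 − Σ(ρt)_2) / ρ_m.
Σt_1 = 33450 m; Σt_2 = 35000 m; Σ(ρt)_1 = 92035.25; Σ(ρt)_2 = 97685 (in m·g/cm³).
e = (33450 − 35000) − (92035.25 − 97685) / 3.289 = 168 m.

168 m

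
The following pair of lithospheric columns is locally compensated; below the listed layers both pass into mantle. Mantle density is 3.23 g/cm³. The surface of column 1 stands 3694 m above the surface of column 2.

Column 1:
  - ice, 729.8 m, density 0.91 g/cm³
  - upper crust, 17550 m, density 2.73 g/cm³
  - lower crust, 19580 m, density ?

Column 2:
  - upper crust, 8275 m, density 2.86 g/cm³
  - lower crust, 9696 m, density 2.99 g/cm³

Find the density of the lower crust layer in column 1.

2.88 g/cm³

Take the compensation level at the base of the deeper column (depth z_c below the surface of column 1) and equate Σ ρ_i t_i down to z_c; mantle fills any gap and the z_c terms cancel.
Column 1: 729.8×0.91 + 17550×2.73 + 19580×ρ + (z_c − 37859.8)×3.23
Column 2: 3694×0 + 8275×2.86 + 9696×2.99 + (z_c − 3694 − 17971)×3.23
The z_c×3.23 term appears on both sides and cancels. Collect the known terms of each column as K = Σ(ρt)_known − 3.23 × (depth of known layers): K_1 = 48575.618 − 3.23×37859.8 = −73711.536; K_2 = 52657.54 − 3.23×(3694 + 17971) = −17320.41.
Balance: K_1 + 19580×ρ = K_2, so ρ = (K_2 − K_1)/19580 = 56391.1/19580 = 2.88 g/cm³.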